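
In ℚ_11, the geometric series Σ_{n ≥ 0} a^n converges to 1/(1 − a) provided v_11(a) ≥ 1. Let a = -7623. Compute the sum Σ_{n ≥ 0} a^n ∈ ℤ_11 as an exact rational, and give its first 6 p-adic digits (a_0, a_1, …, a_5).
Σ a^n = 1/(1 − a) = 1/7624;  first 6 digits = (1, 0, 3, 5, 8, 8)

v_11(a) = 2 ≥ 1, so the series converges in ℤ_11 to 1/(1 − a) = 1/(1 − (-7623)) = 1/7624. Expand this rational in ℤ_11: compute digits iteratively via d_i = x_i mod 11, x_{i+1} = (x_i − d_i)/11. The first 6 digits are (1, 0, 3, 5, 8, 8).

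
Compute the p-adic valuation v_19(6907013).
v_19(6907013) = 4

v_19(n) is the largest exponent k such that 19^k divides n. Factor out: 6907013 = 19^4 · 53. (Sign doesn't affect v_p.) So v_19(6907013) = 4.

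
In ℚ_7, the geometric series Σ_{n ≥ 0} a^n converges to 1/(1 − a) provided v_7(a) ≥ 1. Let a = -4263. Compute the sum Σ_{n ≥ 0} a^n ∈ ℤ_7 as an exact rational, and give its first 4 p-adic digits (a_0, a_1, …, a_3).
Σ a^n = 1/(1 − a) = 1/4264;  first 4 digits = (1, 0, 4, 1)

v_7(a) = 2 ≥ 1, so the series converges in ℤ_7 to 1/(1 − a) = 1/(1 − (-4263)) = 1/4264. Expand this rational in ℤ_7: compute digits iteratively via d_i = x_i mod 7, x_{i+1} = (x_i − d_i)/7. The first 4 digits are (1, 0, 4, 1).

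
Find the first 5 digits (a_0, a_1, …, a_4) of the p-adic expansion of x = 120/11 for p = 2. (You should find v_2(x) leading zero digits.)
(a_0, …, a_4) = (0, 0, 0, 1, 0)

v_2(120/11) = 3, so a_0 = ... = a_2 = 0. Factor out: x = 2^3 · u with u = 15/11 a unit in ℤ_2. Expand u iteratively via a_{v+i} = u_i mod 2, u_{i+1} = (u_i − a_{v+i})/2:
  u_0 = 15/11;  a_3 = 1;  u_1 = (u_0 − 1)/2 = 2/11
  u_1 = 2/11;  a_4 = 0;  u_2 = (u_1 − 0)/2 = 1/11
Digits: (0, 0, 0, 1, 0).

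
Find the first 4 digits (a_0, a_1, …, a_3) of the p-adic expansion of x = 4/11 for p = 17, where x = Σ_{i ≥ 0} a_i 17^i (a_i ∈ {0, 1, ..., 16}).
(a_0, …, a_3) = (5, 9, 1, 3)

v_17(4/11) = 0 (numerator and denominator both coprime to 17), so x ∈ ℤ_17^×. Compute digits iteratively via a_i = x_i mod 17, x_{i+1} = (x_i − a_i)/17, with x_0 = x:
  x_0 = 4/11;  a_0 = 5;  x_1 = (x_0 − 5)/17 = -3/11
  x_1 = -3/11;  a_1 = 9;  x_2 = (x_1 − 9)/17 = -6/11
  x_2 = -6/11;  a_2 = 1;  x_3 = (x_2 − 1)/17 = -1/11
  x_3 = -1/11;  a_3 = 3;  x_4 = (x_3 − 3)/17 = -2/11
Digits: (5, 9, 1, 3).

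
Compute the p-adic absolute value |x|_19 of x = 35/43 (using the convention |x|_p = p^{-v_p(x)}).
|35/43|_19 = 1

Step 1 — compute v_19(x) by factoring powers of 19 out of the numerator and denominator: v_19(35/43) = 0. Step 2 — apply |x|_p = p^{-v_p(x)} = 19^{0} = 1.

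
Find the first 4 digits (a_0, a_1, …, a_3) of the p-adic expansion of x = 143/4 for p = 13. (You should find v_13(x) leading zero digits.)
(a_0, …, a_3) = (0, 6, 3, 3)

v_13(143/4) = 1, so a_0 = ... = a_0 = 0. Factor out: x = 13^1 · u with u = 11/4 a unit in ℤ_13. Expand u iteratively via a_{v+i} = u_i mod 13, u_{i+1} = (u_i − a_{v+i})/13:
  u_0 = 11/4;  a_1 = 6;  u_1 = (u_0 − 6)/13 = -1/4
  u_1 = -1/4;  a_2 = 3;  u_2 = (u_1 − 3)/13 = -1/4
  u_2 = -1/4;  a_3 = 3;  u_3 = (u_2 − 3)/13 = -1/4
Digits: (0, 6, 3, 3).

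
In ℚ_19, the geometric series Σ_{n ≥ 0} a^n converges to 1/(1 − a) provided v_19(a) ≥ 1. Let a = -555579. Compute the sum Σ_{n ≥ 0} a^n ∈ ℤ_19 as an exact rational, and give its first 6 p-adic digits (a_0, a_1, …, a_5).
Σ a^n = 1/(1 − a) = 1/555580;  first 6 digits = (1, 0, 0, 14, 14, 18)

v_19(a) = 3 ≥ 1, so the series converges in ℤ_19 to 1/(1 − a) = 1/(1 − (-555579)) = 1/555580. Expand this rational in ℤ_19: compute digits iteratively via d_i = x_i mod 19, x_{i+1} = (x_i − d_i)/19. The first 6 digits are (1, 0, 0, 14, 14, 18).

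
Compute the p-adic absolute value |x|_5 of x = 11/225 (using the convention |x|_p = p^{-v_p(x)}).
|11/225|_5 = 25

Step 1 — compute v_5(x) by factoring powers of 5 out of the numerator and denominator: v_5(11/225) = -2. Step 2 — apply |x|_p = p^{-v_p(x)} = 5^{2} = 25.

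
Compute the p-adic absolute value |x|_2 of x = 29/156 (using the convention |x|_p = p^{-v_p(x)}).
|29/156|_2 = 4

Step 1 — compute v_2(x) by factoring powers of 2 out of the numerator and denominator: v_2(29/156) = -2. Step 2 — apply |x|_p = p^{-v_p(x)} = 2^{2} = 4.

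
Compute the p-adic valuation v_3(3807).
v_3(3807) = 4

v_3(n) is the largest exponent k such that 3^k divides n. Factor out: 3807 = 3^4 · 47. (Sign doesn't affect v_p.) So v_3(3807) = 4.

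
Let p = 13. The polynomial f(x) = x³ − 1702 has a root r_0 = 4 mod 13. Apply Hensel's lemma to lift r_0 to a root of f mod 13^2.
r_1 = 17 (mod 169)

Hensel: r_{i+1} = r_i − f(r_i)/f′(r_i) mod 13^{i+2}, where f′(x) = 3x². Iterate:
  r_0 = 4 (mod 13)
  r_1 = 17 (mod 169)
Final: r = 17 with f(r) ≡ 0 mod 13^2.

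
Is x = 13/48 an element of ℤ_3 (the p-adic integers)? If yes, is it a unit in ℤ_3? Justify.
x ∉ ℤ_3 (v_3(x) = -1 < 0)

ℤ_3 = {x ∈ ℚ_3 : v_3(x) ≥ 0} and ℤ_3^× = {x ∈ ℤ_3 : v_3(x) = 0}. Here v_3(13/48) = v_3(num) − v_3(den) = -1; compare against these criteria.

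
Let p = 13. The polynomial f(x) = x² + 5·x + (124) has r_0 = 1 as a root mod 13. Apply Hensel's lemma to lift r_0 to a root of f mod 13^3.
r_2 = 1938 (mod 2197)

Hensel: r_{i+1} = r_i − f(r_i)·(f′(r_i))^{-1} mod 13^{i+2}, f′(x) = 2x + 5. Iterate:
  r_0 = 1 (mod 13)
  r_1 = 79 (mod 169)
  r_2 = 1938 (mod 2197)
Final: r = 1938 satisfies f(r) ≡ 0 mod 13^3.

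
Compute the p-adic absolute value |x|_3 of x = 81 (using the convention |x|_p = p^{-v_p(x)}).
|81|_3 = 1/81

Step 1 — compute v_3(x) by factoring powers of 3 out of the numerator and denominator: v_3(81) = 4. Step 2 — apply |x|_p = p^{-v_p(x)} = 3^{-4} = 1/81.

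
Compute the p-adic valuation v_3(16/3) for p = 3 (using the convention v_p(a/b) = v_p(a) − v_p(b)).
v_3(16/3) = -1

Factor powers of 3 from the numerator and denominator of the reduced fraction: 16 = 3^0 · 16 and 3 = 3^1 · 1. Apply v_p(a/b) = v_p(a) − v_p(b): v_3(16/3) = 0 − 1 = -1.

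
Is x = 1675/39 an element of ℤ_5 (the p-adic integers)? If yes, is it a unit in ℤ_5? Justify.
x ∈ ℤ_5 but not a unit; v_5(x) = 2 > 0

ℤ_5 = {x ∈ ℚ_5 : v_5(x) ≥ 0} and ℤ_5^× = {x ∈ ℤ_5 : v_5(x) = 0}. Here v_5(1675/39) = v_5(num) − v_5(den) = 2; compare against these criteria.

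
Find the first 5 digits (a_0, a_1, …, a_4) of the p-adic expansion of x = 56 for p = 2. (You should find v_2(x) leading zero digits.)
(a_0, …, a_4) = (0, 0, 0, 1, 1)

v_2(56) = 3, so a_0 = ... = a_2 = 0. Factor out: x = 2^3 · u with u = 7 a unit in ℤ_2. Expand u iteratively via a_{v+i} = u_i mod 2, u_{i+1} = (u_i − a_{v+i})/2:
  u_0 = 7;  a_3 = 1;  u_1 = (u_0 − 1)/2 = 3
  u_1 = 3;  a_4 = 1;  u_2 = (u_1 − 1)/2 = 1
Digits: (0, 0, 0, 1, 1).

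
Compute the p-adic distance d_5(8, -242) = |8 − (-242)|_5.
d_5(8, -242) = 1/125

Step 1 — x − y = 8 − (-242) = 250. Step 2 — v_5(250) = 3 (factor: 250 = (5^3 · 2); the sign does not affect v_p). Step 3 — |x − y|_5 = 5^{-3} = 1/125.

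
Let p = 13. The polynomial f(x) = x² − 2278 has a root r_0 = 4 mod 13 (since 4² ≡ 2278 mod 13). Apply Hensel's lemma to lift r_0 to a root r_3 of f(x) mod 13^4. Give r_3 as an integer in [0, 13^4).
r_3 = 10976 (mod 28561)

Hensel's recurrence: r_{i+1} = r_i − f(r_i)·(f′(r_i))^{-1} mod 13^{i+2}, with f′(x) = 2x. Iterate:
  r_0 = 4 (mod 13)
  r_1 = 160 (mod 169)
  r_2 = 2188 (mod 2197)
  r_3 = 10976 (mod 28561)
Final: r_3 = 10976, and one checks f(r_3) ≡ 0 mod 13^4.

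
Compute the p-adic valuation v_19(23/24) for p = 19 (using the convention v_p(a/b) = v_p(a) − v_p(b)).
v_19(23/24) = 0

Factor powers of 19 from the numerator and denominator of the reduced fraction: 23 = 19^0 · 23 and 24 = 19^0 · 24. Apply v_p(a/b) = v_p(a) − v_p(b): v_19(23/24) = 0 − 0 = 0.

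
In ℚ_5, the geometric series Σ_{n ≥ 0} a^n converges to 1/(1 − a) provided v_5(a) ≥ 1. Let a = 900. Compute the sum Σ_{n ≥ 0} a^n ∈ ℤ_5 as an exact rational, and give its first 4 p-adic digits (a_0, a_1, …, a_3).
Σ a^n = 1/(1 − a) = -1/899;  first 4 digits = (1, 0, 1, 2)

v_5(a) = 2 ≥ 1, so the series converges in ℤ_5 to 1/(1 − a) = 1/(1 − 900) = -1/899. Expand this rational in ℤ_5: compute digits iteratively via d_i = x_i mod 5, x_{i+1} = (x_i − d_i)/5. The first 4 digits are (1, 0, 1, 2).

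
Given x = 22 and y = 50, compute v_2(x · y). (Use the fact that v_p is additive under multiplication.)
v_2(1100) = 2

v_p(x) = 1 (factor: 22 = 2^1 · 11); v_p(y) = 1 (factor: 50 = 2^1 · 25). Additivity: v_p(xy) = v_p(x) + v_p(y) = 1 + 1 = 2. (Direct check: xy = 1100 = 2^2 · (275).)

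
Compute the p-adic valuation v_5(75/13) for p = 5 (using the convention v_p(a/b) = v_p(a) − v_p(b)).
v_5(75/13) = 2

Factor powers of 5 from the numerator and denominator of the reduced fraction: 75 = 5^2 · 3 and 13 = 5^0 · 13. Apply v_p(a/b) = v_p(a) − v_p(b): v_5(75/13) = 2 − 0 = 2.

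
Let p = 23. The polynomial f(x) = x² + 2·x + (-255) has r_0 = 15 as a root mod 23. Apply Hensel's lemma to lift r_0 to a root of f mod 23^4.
r_3 = 15 (mod 279841)

Hensel: r_{i+1} = r_i − f(r_i)·(f′(r_i))^{-1} mod 23^{i+2}, f′(x) = 2x + 2. Iterate:
  r_0 = 15 (mod 23)
  r_1 = 15 (mod 529)
  r_2 = 15 (mod 12167)
  r_3 = 15 (mod 279841)
Final: r = 15 satisfies f(r) ≡ 0 mod 23^4.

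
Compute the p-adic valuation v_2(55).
v_2(55) = 0

v_2(n) is the largest exponent k such that 2^k divides n. Factor out: 55 = 2^0 · 55. (Sign doesn't affect v_p.) So v_2(55) = 0.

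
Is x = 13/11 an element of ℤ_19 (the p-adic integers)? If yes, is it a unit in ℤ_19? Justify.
x ∈ ℤ_19^× (unit); v_19(x) = 0

ℤ_19 = {x ∈ ℚ_19 : v_19(x) ≥ 0} and ℤ_19^× = {x ∈ ℤ_19 : v_19(x) = 0}. Here v_19(13/11) = v_19(num) − v_19(den) = 0; compare against these criteria.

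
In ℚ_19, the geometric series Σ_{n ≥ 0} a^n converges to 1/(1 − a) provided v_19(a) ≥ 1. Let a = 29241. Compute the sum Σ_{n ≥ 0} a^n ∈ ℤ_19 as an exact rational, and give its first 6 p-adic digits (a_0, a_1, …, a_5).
Σ a^n = 1/(1 − a) = -1/29240;  first 6 digits = (1, 0, 5, 4, 6, 3)

v_19(a) = 2 ≥ 1, so the series converges in ℤ_19 to 1/(1 − a) = 1/(1 − 29241) = -1/29240. Expand this rational in ℤ_19: compute digits iteratively via d_i = x_i mod 19, x_{i+1} = (x_i − d_i)/19. The first 6 digits are (1, 0, 5, 4, 6, 3).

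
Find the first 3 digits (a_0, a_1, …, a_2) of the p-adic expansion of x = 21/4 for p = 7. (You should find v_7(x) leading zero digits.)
(a_0, …, a_2) = (0, 6, 1)

v_7(21/4) = 1, so a_0 = ... = a_0 = 0. Factor out: x = 7^1 · u with u = 3/4 a unit in ℤ_7. Expand u iteratively via a_{v+i} = u_i mod 7, u_{i+1} = (u_i − a_{v+i})/7:
  u_0 = 3/4;  a_1 = 6;  u_1 = (u_0 − 6)/7 = -3/4
  u_1 = -3/4;  a_2 = 1;  u_2 = (u_1 − 1)/7 = -1/4
Digits: (0, 6, 1).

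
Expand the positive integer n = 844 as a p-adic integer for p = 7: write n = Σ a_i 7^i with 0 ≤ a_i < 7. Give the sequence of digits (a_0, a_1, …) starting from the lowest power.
(a_0, a_1, …) = (4, 1, 3, 2)

Repeated division by 7 gives the digits low-to-high: 844 = 4 + 1·7^1 + 3·7^2 + 2·7^3. Digit sequence: (4, 1, 3, 2).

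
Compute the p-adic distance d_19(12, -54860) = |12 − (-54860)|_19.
d_19(12, -54860) = 1/6859

Step 1 — x − y = 12 − (-54860) = 54872. Step 2 — v_19(54872) = 3 (factor: 54872 = (19^3 · 8); the sign does not affect v_p). Step 3 — |x − y|_19 = 19^{-3} = 1/6859.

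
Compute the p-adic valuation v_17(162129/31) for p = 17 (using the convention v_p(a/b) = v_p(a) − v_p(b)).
v_17(162129/31) = 3

Factor powers of 17 from the numerator and denominator of the reduced fraction: 162129 = 17^3 · 33 and 31 = 17^0 · 31. Apply v_p(a/b) = v_p(a) − v_p(b): v_17(162129/31) = 3 − 0 = 3.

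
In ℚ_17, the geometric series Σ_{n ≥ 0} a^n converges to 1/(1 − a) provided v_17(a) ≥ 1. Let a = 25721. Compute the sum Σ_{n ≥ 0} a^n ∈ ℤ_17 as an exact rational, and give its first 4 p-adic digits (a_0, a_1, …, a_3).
Σ a^n = 1/(1 − a) = -1/25720;  first 4 digits = (1, 0, 4, 5)

v_17(a) = 2 ≥ 1, so the series converges in ℤ_17 to 1/(1 − a) = 1/(1 − 25721) = -1/25720. Expand this rational in ℤ_17: compute digits iteratively via d_i = x_i mod 17, x_{i+1} = (x_i − d_i)/17. The first 4 digits are (1, 0, 4, 5).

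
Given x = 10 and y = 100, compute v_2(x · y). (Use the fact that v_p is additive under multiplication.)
v_2(1000) = 3

v_p(x) = 1 (factor: 10 = 2^1 · 5); v_p(y) = 2 (factor: 100 = 2^2 · 25). Additivity: v_p(xy) = v_p(x) + v_p(y) = 1 + 2 = 3. (Direct check: xy = 1000 = 2^3 · (125).)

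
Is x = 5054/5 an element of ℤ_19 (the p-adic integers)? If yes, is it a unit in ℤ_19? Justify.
x ∈ ℤ_19 but not a unit; v_19(x) = 2 > 0

ℤ_19 = {x ∈ ℚ_19 : v_19(x) ≥ 0} and ℤ_19^× = {x ∈ ℤ_19 : v_19(x) = 0}. Here v_19(5054/5) = v_19(num) − v_19(den) = 2; compare against these criteria.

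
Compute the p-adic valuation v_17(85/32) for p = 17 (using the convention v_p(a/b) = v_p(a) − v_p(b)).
v_17(85/32) = 1

Factor powers of 17 from the numerator and denominator of the reduced fraction: 85 = 17^1 · 5 and 32 = 17^0 · 32. Apply v_p(a/b) = v_p(a) − v_p(b): v_17(85/32) = 1 − 0 = 1.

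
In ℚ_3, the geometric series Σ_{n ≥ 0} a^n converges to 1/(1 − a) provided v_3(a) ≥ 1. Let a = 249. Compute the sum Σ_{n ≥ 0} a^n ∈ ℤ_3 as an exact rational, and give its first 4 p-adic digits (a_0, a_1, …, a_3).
Σ a^n = 1/(1 − a) = -1/248;  first 4 digits = (1, 2, 1, 0)

v_3(a) = 1 ≥ 1, so the series converges in ℤ_3 to 1/(1 − a) = 1/(1 − 249) = -1/248. Expand this rational in ℤ_3: compute digits iteratively via d_i = x_i mod 3, x_{i+1} = (x_i − d_i)/3. The first 4 digits are (1, 2, 1, 0).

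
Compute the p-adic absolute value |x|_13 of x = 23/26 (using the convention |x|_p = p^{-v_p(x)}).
|23/26|_13 = 13

Step 1 — compute v_13(x) by factoring powers of 13 out of the numerator and denominator: v_13(23/26) = -1. Step 2 — apply |x|_p = p^{-v_p(x)} = 13^{1} = 13.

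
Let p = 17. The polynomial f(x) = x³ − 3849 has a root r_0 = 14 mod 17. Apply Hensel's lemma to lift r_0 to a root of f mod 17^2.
r_1 = 269 (mod 289)

Hensel: r_{i+1} = r_i − f(r_i)/f′(r_i) mod 17^{i+2}, where f′(x) = 3x². Iterate:
  r_0 = 14 (mod 17)
  r_1 = 269 (mod 289)
Final: r = 269 with f(r) ≡ 0 mod 17^2.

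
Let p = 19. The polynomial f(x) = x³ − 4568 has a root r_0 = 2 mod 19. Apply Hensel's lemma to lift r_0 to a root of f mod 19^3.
r_2 = 3631 (mod 6859)

Hensel: r_{i+1} = r_i − f(r_i)/f′(r_i) mod 19^{i+2}, where f′(x) = 3x². Iterate:
  r_0 = 2 (mod 19)
  r_1 = 21 (mod 361)
  r_2 = 3631 (mod 6859)
Final: r = 3631 with f(r) ≡ 0 mod 19^3.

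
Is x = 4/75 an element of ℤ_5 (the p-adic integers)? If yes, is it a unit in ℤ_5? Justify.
x ∉ ℤ_5 (v_5(x) = -2 < 0)

ℤ_5 = {x ∈ ℚ_5 : v_5(x) ≥ 0} and ℤ_5^× = {x ∈ ℤ_5 : v_5(x) = 0}. Here v_5(4/75) = v_5(num) − v_5(den) = -2; compare against these criteria.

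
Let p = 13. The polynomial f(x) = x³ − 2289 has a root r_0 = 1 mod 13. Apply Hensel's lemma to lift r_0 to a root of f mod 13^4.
r_3 = 11805 (mod 28561)

Hensel: r_{i+1} = r_i − f(r_i)/f′(r_i) mod 13^{i+2}, where f′(x) = 3x². Iterate:
  r_0 = 1 (mod 13)
  r_1 = 144 (mod 169)
  r_2 = 820 (mod 2197)
  r_3 = 11805 (mod 28561)
Final: r = 11805 with f(r) ≡ 0 mod 13^4.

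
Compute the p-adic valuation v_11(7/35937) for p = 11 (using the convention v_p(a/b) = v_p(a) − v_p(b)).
v_11(7/35937) = -3

Factor powers of 11 from the numerator and denominator of the reduced fraction: 7 = 11^0 · 7 and 35937 = 11^3 · 27. Apply v_p(a/b) = v_p(a) − v_p(b): v_11(7/35937) = 0 − 3 = -3.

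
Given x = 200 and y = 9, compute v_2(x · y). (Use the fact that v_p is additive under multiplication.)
v_2(1800) = 3

v_p(x) = 3 (factor: 200 = 2^3 · 25); v_p(y) = 0 (factor: 9 = 2^0 · 9). Additivity: v_p(xy) = v_p(x) + v_p(y) = 3 + 0 = 3. (Direct check: xy = 1800 = 2^3 · (225).)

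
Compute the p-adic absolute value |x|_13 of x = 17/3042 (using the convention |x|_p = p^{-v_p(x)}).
|17/3042|_13 = 169

Step 1 — compute v_13(x) by factoring powers of 13 out of the numerator and denominator: v_13(17/3042) = -2. Step 2 — apply |x|_p = p^{-v_p(x)} = 13^{2} = 169.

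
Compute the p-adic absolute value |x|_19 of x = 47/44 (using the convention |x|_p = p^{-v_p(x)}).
|47/44|_19 = 1

Step 1 — compute v_19(x) by factoring powers of 19 out of the numerator and denominator: v_19(47/44) = 0. Step 2 — apply |x|_p = p^{-v_p(x)} = 19^{0} = 1.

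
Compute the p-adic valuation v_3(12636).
v_3(12636) = 5

v_3(n) is the largest exponent k such that 3^k divides n. Factor out: 12636 = 3^5 · 52. (Sign doesn't affect v_p.) So v_3(12636) = 5.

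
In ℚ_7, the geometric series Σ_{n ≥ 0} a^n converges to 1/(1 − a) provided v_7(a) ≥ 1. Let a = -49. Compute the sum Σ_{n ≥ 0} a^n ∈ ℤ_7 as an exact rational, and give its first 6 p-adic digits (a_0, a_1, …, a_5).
Σ a^n = 1/(1 − a) = 1/50;  first 6 digits = (1, 0, 6, 6, 0, 0)

v_7(a) = 2 ≥ 1, so the series converges in ℤ_7 to 1/(1 − a) = 1/(1 − (-49)) = 1/50. Expand this rational in ℤ_7: compute digits iteratively via d_i = x_i mod 7, x_{i+1} = (x_i − d_i)/7. The first 6 digits are (1, 0, 6, 6, 0, 0).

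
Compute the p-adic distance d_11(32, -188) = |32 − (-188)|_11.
d_11(32, -188) = 1/11

Step 1 — x − y = 32 − (-188) = 220. Step 2 — v_11(220) = 1 (factor: 220 = (11^1 · 20); the sign does not affect v_p). Step 3 — |x − y|_11 = 11^{-1} = 1/11.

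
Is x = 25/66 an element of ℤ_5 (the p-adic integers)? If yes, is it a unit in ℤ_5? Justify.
x ∈ ℤ_5 but not a unit; v_5(x) = 2 > 0

ℤ_5 = {x ∈ ℚ_5 : v_5(x) ≥ 0} and ℤ_5^× = {x ∈ ℤ_5 : v_5(x) = 0}. Here v_5(25/66) = v_5(num) − v_5(den) = 2; compare against these criteria.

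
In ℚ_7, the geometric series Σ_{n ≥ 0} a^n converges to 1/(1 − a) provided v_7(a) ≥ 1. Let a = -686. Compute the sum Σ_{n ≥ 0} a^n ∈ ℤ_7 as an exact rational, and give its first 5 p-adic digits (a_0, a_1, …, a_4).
Σ a^n = 1/(1 − a) = 1/687;  first 5 digits = (1, 0, 0, 5, 6)

v_7(a) = 3 ≥ 1, so the series converges in ℤ_7 to 1/(1 − a) = 1/(1 − (-686)) = 1/687. Expand this rational in ℤ_7: compute digits iteratively via d_i = x_i mod 7, x_{i+1} = (x_i − d_i)/7. The first 5 digits are (1, 0, 0, 5, 6).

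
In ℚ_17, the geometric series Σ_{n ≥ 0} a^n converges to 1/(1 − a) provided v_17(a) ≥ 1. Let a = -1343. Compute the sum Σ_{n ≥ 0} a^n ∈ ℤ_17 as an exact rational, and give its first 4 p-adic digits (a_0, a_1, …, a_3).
Σ a^n = 1/(1 − a) = 1/1344;  first 4 digits = (1, 6, 14, 4)

v_17(a) = 1 ≥ 1, so the series converges in ℤ_17 to 1/(1 − a) = 1/(1 − (-1343)) = 1/1344. Expand this rational in ℤ_17: compute digits iteratively via d_i = x_i mod 17, x_{i+1} = (x_i − d_i)/17. The first 4 digits are (1, 6, 14, 4).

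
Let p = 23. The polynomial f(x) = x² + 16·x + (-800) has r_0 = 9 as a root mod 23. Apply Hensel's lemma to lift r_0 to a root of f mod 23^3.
r_2 = 9439 (mod 12167)

Hensel: r_{i+1} = r_i − f(r_i)·(f′(r_i))^{-1} mod 23^{i+2}, f′(x) = 2x + 16. Iterate:
  r_0 = 9 (mod 23)
  r_1 = 446 (mod 529)
  r_2 = 9439 (mod 12167)
Final: r = 9439 satisfies f(r) ≡ 0 mod 23^3.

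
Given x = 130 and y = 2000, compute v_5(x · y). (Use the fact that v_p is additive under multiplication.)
v_5(260000) = 4

v_p(x) = 1 (factor: 130 = 5^1 · 26); v_p(y) = 3 (factor: 2000 = 5^3 · 16). Additivity: v_p(xy) = v_p(x) + v_p(y) = 1 + 3 = 4. (Direct check: xy = 260000 = 5^4 · (416).)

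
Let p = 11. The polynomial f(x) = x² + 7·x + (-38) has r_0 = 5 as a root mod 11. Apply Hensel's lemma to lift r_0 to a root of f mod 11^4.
r_3 = 2865 (mod 14641)

Hensel: r_{i+1} = r_i − f(r_i)·(f′(r_i))^{-1} mod 11^{i+2}, f′(x) = 2x + 7. Iterate:
  r_0 = 5 (mod 11)
  r_1 = 82 (mod 121)
  r_2 = 203 (mod 1331)
  r_3 = 2865 (mod 14641)
Final: r = 2865 satisfies f(r) ≡ 0 mod 11^4.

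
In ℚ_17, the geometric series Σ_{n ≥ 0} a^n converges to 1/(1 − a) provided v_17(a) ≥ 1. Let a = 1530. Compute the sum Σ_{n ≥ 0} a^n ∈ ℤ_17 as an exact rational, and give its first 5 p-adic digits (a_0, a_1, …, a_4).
Σ a^n = 1/(1 − a) = -1/1529;  first 5 digits = (1, 5, 13, 6, 15)

v_17(a) = 1 ≥ 1, so the series converges in ℤ_17 to 1/(1 − a) = 1/(1 − 1530) = -1/1529. Expand this rational in ℤ_17: compute digits iteratively via d_i = x_i mod 17, x_{i+1} = (x_i − d_i)/17. The first 5 digits are (1, 5, 13, 6, 15).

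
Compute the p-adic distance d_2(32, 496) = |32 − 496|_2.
d_2(32, 496) = 1/16

Step 1 — x − y = 32 − 496 = -464. Step 2 — v_2(-464) = 4 (factor: -464 = −(2^4 · 29); the sign does not affect v_p). Step 3 — |x − y|_2 = 2^{-4} = 1/16.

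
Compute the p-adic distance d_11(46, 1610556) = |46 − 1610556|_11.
d_11(46, 1610556) = 1/161051

Step 1 — x − y = 46 − 1610556 = -1610510. Step 2 — v_11(-1610510) = 5 (factor: -1610510 = −(11^5 · 10); the sign does not affect v_p). Step 3 — |x − y|_11 = 11^{-5} = 1/161051.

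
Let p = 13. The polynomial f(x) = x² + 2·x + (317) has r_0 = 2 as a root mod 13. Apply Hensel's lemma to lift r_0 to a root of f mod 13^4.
r_3 = 19242 (mod 28561)

Hensel: r_{i+1} = r_i − f(r_i)·(f′(r_i))^{-1} mod 13^{i+2}, f′(x) = 2x + 2. Iterate:
  r_0 = 2 (mod 13)
  r_1 = 145 (mod 169)
  r_2 = 1666 (mod 2197)
  r_3 = 19242 (mod 28561)
Final: r = 19242 satisfies f(r) ≡ 0 mod 13^4.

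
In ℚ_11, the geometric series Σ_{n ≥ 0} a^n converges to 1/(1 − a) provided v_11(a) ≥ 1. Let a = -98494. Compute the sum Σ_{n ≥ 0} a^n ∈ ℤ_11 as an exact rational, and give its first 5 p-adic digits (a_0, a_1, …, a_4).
Σ a^n = 1/(1 − a) = 1/98495;  first 5 digits = (1, 0, 0, 3, 4)

v_11(a) = 3 ≥ 1, so the series converges in ℤ_11 to 1/(1 − a) = 1/(1 − (-98494)) = 1/98495. Expand this rational in ℤ_11: compute digits iteratively via d_i = x_i mod 11, x_{i+1} = (x_i − d_i)/11. The first 5 digits are (1, 0, 0, 3, 4).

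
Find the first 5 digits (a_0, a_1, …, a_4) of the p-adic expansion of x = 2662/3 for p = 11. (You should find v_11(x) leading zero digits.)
(a_0, …, a_4) = (0, 0, 0, 8, 3)

v_11(2662/3) = 3, so a_0 = ... = a_2 = 0. Factor out: x = 11^3 · u with u = 2/3 a unit in ℤ_11. Expand u iteratively via a_{v+i} = u_i mod 11, u_{i+1} = (u_i − a_{v+i})/11:
  u_0 = 2/3;  a_3 = 8;  u_1 = (u_0 − 8)/11 = -2/3
  u_1 = -2/3;  a_4 = 3;  u_2 = (u_1 − 3)/11 = -1/3
Digits: (0, 0, 0, 8, 3).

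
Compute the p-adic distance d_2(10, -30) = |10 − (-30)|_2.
d_2(10, -30) = 1/8

Step 1 — x − y = 10 − (-30) = 40. Step 2 — v_2(40) = 3 (factor: 40 = (2^3 · 5); the sign does not affect v_p). Step 3 — |x − y|_2 = 2^{-3} = 1/8.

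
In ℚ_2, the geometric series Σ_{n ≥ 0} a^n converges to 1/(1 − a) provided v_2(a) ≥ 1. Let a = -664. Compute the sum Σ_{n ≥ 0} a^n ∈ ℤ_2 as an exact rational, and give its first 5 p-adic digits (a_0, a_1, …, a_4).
Σ a^n = 1/(1 − a) = 1/665;  first 5 digits = (1, 0, 0, 1, 0)

v_2(a) = 3 ≥ 1, so the series converges in ℤ_2 to 1/(1 − a) = 1/(1 − (-664)) = 1/665. Expand this rational in ℤ_2: compute digits iteratively via d_i = x_i mod 2, x_{i+1} = (x_i − d_i)/2. The first 5 digits are (1, 0, 0, 1, 0).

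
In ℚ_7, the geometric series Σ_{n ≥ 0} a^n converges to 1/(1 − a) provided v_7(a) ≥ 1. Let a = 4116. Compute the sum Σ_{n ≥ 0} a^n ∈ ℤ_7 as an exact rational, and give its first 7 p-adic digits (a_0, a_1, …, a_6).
Σ a^n = 1/(1 − a) = -1/4115;  first 7 digits = (1, 0, 0, 5, 1, 0, 4)

v_7(a) = 3 ≥ 1, so the series converges in ℤ_7 to 1/(1 − a) = 1/(1 − 4116) = -1/4115. Expand this rational in ℤ_7: compute digits iteratively via d_i = x_i mod 7, x_{i+1} = (x_i − d_i)/7. The first 7 digits are (1, 0, 0, 5, 1, 0, 4).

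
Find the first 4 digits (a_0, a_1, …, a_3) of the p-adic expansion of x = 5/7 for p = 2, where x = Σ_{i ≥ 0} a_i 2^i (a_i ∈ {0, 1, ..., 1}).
(a_0, …, a_3) = (1, 1, 0, 0)

v_2(5/7) = 0 (numerator and denominator both coprime to 2), so x ∈ ℤ_2^×. Compute digits iteratively via a_i = x_i mod 2, x_{i+1} = (x_i − a_i)/2, with x_0 = x:
  x_0 = 5/7;  a_0 = 1;  x_1 = (x_0 − 1)/2 = -1/7
  x_1 = -1/7;  a_1 = 1;  x_2 = (x_1 − 1)/2 = -4/7
  x_2 = -4/7;  a_2 = 0;  x_3 = (x_2 − 0)/2 = -2/7
  x_3 = -2/7;  a_3 = 0;  x_4 = (x_3 − 0)/2 = -1/7
Digits: (1, 1, 0, 0).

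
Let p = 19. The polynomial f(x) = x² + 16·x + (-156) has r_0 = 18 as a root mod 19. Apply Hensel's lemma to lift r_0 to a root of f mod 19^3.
r_2 = 398 (mod 6859)

Hensel: r_{i+1} = r_i − f(r_i)·(f′(r_i))^{-1} mod 19^{i+2}, f′(x) = 2x + 16. Iterate:
  r_0 = 18 (mod 19)
  r_1 = 37 (mod 361)
  r_2 = 398 (mod 6859)
Final: r = 398 satisfies f(r) ≡ 0 mod 19^3.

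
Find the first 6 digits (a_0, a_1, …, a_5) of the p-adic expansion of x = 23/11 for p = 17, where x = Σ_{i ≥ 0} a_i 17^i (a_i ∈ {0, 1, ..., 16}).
(a_0, …, a_5) = (16, 10, 4, 9, 1, 3)

v_17(23/11) = 0 (numerator and denominator both coprime to 17), so x ∈ ℤ_17^×. Compute digits iteratively via a_i = x_i mod 17, x_{i+1} = (x_i − a_i)/17, with x_0 = x:
  x_0 = 23/11;  a_0 = 16;  x_1 = (x_0 − 16)/17 = -9/11
  x_1 = -9/11;  a_1 = 10;  x_2 = (x_1 − 10)/17 = -7/11
  x_2 = -7/11;  a_2 = 4;  x_3 = (x_2 − 4)/17 = -3/11
  x_3 = -3/11;  a_3 = 9;  x_4 = (x_3 − 9)/17 = -6/11
  x_4 = -6/11;  a_4 = 1;  x_5 = (x_4 − 1)/17 = -1/11
  x_5 = -1/11;  a_5 = 3;  x_6 = (x_5 − 3)/17 = -2/11
Digits: (16, 10, 4, 9, 1, 3).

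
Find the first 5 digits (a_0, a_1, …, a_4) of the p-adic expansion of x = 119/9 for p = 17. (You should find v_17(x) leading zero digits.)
(a_0, …, a_4) = (0, 14, 3, 13, 3)

v_17(119/9) = 1, so a_0 = ... = a_0 = 0. Factor out: x = 17^1 · u with u = 7/9 a unit in ℤ_17. Expand u iteratively via a_{v+i} = u_i mod 17, u_{i+1} = (u_i − a_{v+i})/17:
  u_0 = 7/9;  a_1 = 14;  u_1 = (u_0 − 14)/17 = -7/9
  u_1 = -7/9;  a_2 = 3;  u_2 = (u_1 − 3)/17 = -2/9
  u_2 = -2/9;  a_3 = 13;  u_3 = (u_2 − 13)/17 = -7/9
  u_3 = -7/9;  a_4 = 3;  u_4 = (u_3 − 3)/17 = -2/9
Digits: (0, 14, 3, 13, 3).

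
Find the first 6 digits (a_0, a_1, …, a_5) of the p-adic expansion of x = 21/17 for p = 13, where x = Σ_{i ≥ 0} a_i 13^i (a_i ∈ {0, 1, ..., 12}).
(a_0, …, a_5) = (2, 3, 12, 9, 0, 3)

v_13(21/17) = 0 (numerator and denominator both coprime to 13), so x ∈ ℤ_13^×. Compute digits iteratively via a_i = x_i mod 13, x_{i+1} = (x_i − a_i)/13, with x_0 = x:
  x_0 = 21/17;  a_0 = 2;  x_1 = (x_0 − 2)/13 = -1/17
  x_1 = -1/17;  a_1 = 3;  x_2 = (x_1 − 3)/13 = -4/17
  x_2 = -4/17;  a_2 = 12;  x_3 = (x_2 − 12)/13 = -16/17
  x_3 = -16/17;  a_3 = 9;  x_4 = (x_3 − 9)/13 = -13/17
  x_4 = -13/17;  a_4 = 0;  x_5 = (x_4 − 0)/13 = -1/17
  x_5 = -1/17;  a_5 = 3;  x_6 = (x_5 − 3)/13 = -4/17
Digits: (2, 3, 12, 9, 0, 3).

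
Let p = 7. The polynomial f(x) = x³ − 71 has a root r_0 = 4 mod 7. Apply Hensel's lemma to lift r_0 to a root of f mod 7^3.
r_2 = 242 (mod 343)

Hensel: r_{i+1} = r_i − f(r_i)/f′(r_i) mod 7^{i+2}, where f′(x) = 3x². Iterate:
  r_0 = 4 (mod 7)
  r_1 = 46 (mod 49)
  r_2 = 242 (mod 343)
Final: r = 242 with f(r) ≡ 0 mod 7^3.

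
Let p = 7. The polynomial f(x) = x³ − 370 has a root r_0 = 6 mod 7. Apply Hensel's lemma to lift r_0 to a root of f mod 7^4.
r_3 = 972 (mod 2401)

Hensel: r_{i+1} = r_i − f(r_i)/f′(r_i) mod 7^{i+2}, where f′(x) = 3x². Iterate:
  r_0 = 6 (mod 7)
  r_1 = 41 (mod 49)
  r_2 = 286 (mod 343)
  r_3 = 972 (mod 2401)
Final: r = 972 with f(r) ≡ 0 mod 7^4.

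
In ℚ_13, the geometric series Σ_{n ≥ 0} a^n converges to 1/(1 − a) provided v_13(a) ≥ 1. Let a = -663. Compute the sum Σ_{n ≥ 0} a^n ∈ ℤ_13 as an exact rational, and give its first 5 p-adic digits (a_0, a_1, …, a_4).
Σ a^n = 1/(1 − a) = 1/664;  first 5 digits = (1, 1, 10, 5, 4)

v_13(a) = 1 ≥ 1, so the series converges in ℤ_13 to 1/(1 − a) = 1/(1 − (-663)) = 1/664. Expand this rational in ℤ_13: compute digits iteratively via d_i = x_i mod 13, x_{i+1} = (x_i − d_i)/13. The first 5 digits are (1, 1, 10, 5, 4).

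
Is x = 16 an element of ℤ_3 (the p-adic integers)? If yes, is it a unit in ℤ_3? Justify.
x ∈ ℤ_3^× (unit); v_3(x) = 0

ℤ_3 = {x ∈ ℚ_3 : v_3(x) ≥ 0} and ℤ_3^× = {x ∈ ℤ_3 : v_3(x) = 0}. Here v_3(16) = v_3(num) − v_3(den) = 0; compare against these criteria.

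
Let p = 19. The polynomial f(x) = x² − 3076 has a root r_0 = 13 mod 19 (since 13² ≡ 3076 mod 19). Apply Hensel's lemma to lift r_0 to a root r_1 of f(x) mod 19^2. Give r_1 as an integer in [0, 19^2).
r_1 = 222 (mod 361)

Hensel's recurrence: r_{i+1} = r_i − f(r_i)·(f′(r_i))^{-1} mod 19^{i+2}, with f′(x) = 2x. Iterate:
  r_0 = 13 (mod 19)
  r_1 = 222 (mod 361)
Final: r_1 = 222, and one checks f(r_1) ≡ 0 mod 19^2.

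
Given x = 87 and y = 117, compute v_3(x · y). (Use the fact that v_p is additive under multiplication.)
v_3(10179) = 3

v_p(x) = 1 (factor: 87 = 3^1 · 29); v_p(y) = 2 (factor: 117 = 3^2 · 13). Additivity: v_p(xy) = v_p(x) + v_p(y) = 1 + 2 = 3. (Direct check: xy = 10179 = 3^3 · (377).)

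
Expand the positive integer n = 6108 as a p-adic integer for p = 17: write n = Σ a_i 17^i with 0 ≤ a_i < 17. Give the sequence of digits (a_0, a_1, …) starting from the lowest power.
(a_0, a_1, …) = (5, 2, 4, 1)

Repeated division by 17 gives the digits low-to-high: 6108 = 5 + 2·17^1 + 4·17^2 + 1·17^3. Digit sequence: (5, 2, 4, 1).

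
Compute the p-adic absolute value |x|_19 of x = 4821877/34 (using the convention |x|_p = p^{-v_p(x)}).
|4821877/34|_19 = 1/130321

Step 1 — compute v_19(x) by factoring powers of 19 out of the numerator and denominator: v_19(4821877/34) = 4. Step 2 — apply |x|_p = p^{-v_p(x)} = 19^{-4} = 1/130321.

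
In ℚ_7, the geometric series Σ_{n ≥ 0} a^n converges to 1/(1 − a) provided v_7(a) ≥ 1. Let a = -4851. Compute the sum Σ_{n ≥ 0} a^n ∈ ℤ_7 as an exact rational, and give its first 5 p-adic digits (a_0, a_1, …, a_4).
Σ a^n = 1/(1 − a) = 1/4852;  first 5 digits = (1, 0, 6, 6, 5)

v_7(a) = 2 ≥ 1, so the series converges in ℤ_7 to 1/(1 − a) = 1/(1 − (-4851)) = 1/4852. Expand this rational in ℤ_7: compute digits iteratively via d_i = x_i mod 7, x_{i+1} = (x_i − d_i)/7. The first 5 digits are (1, 0, 6, 6, 5).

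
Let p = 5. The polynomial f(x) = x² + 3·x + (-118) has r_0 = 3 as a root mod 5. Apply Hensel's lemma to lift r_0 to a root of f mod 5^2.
r_1 = 3 (mod 25)

Hensel: r_{i+1} = r_i − f(r_i)·(f′(r_i))^{-1} mod 5^{i+2}, f′(x) = 2x + 3. Iterate:
  r_0 = 3 (mod 5)
  r_1 = 3 (mod 25)
Final: r = 3 satisfies f(r) ≡ 0 mod 5^2.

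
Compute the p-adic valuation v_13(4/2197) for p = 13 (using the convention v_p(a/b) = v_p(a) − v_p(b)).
v_13(4/2197) = -3

Factor powers of 13 from the numerator and denominator of the reduced fraction: 4 = 13^0 · 4 and 2197 = 13^3 · 1. Apply v_p(a/b) = v_p(a) − v_p(b): v_13(4/2197) = 0 − 3 = -3.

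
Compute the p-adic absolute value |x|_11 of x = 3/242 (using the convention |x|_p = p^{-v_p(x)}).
|3/242|_11 = 121

Step 1 — compute v_11(x) by factoring powers of 11 out of the numerator and denominator: v_11(3/242) = -2. Step 2 — apply |x|_p = p^{-v_p(x)} = 11^{2} = 121.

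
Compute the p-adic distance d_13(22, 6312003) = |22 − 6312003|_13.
d_13(22, 6312003) = 1/371293

Step 1 — x − y = 22 − 6312003 = -6311981. Step 2 — v_13(-6311981) = 5 (factor: -6311981 = −(13^5 · 17); the sign does not affect v_p). Step 3 — |x − y|_13 = 13^{-5} = 1/371293.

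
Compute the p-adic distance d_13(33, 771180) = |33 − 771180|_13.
d_13(33, 771180) = 1/28561

Step 1 — x − y = 33 − 771180 = -771147. Step 2 — v_13(-771147) = 4 (factor: -771147 = −(13^4 · 27); the sign does not affect v_p). Step 3 — |x − y|_13 = 13^{-4} = 1/28561.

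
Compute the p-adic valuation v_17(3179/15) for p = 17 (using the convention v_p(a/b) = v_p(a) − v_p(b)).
v_17(3179/15) = 2

Factor powers of 17 from the numerator and denominator of the reduced fraction: 3179 = 17^2 · 11 and 15 = 17^0 · 15. Apply v_p(a/b) = v_p(a) − v_p(b): v_17(3179/15) = 2 − 0 = 2.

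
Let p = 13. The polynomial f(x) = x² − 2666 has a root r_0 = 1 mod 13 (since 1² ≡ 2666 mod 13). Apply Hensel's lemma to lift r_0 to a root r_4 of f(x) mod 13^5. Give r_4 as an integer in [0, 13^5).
r_4 = 25585 (mod 371293)

Hensel's recurrence: r_{i+1} = r_i − f(r_i)·(f′(r_i))^{-1} mod 13^{i+2}, with f′(x) = 2x. Iterate:
  r_0 = 1 (mod 13)
  r_1 = 66 (mod 169)
  r_2 = 1418 (mod 2197)
  r_3 = 25585 (mod 28561)
  r_4 = 25585 (mod 371293)
Final: r_4 = 25585, and one checks f(r_4) ≡ 0 mod 13^5.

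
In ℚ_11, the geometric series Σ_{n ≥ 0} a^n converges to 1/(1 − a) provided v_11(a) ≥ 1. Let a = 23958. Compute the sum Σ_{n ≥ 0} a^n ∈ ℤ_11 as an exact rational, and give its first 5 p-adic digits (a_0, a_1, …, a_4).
Σ a^n = 1/(1 − a) = -1/23957;  first 5 digits = (1, 0, 0, 7, 1)

v_11(a) = 3 ≥ 1, so the series converges in ℤ_11 to 1/(1 − a) = 1/(1 − 23958) = -1/23957. Expand this rational in ℤ_11: compute digits iteratively via d_i = x_i mod 11, x_{i+1} = (x_i − d_i)/11. The first 5 digits are (1, 0, 0, 7, 1).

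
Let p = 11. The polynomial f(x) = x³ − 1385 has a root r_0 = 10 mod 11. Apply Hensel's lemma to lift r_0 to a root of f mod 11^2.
r_1 = 98 (mod 121)

Hensel: r_{i+1} = r_i − f(r_i)/f′(r_i) mod 11^{i+2}, where f′(x) = 3x². Iterate:
  r_0 = 10 (mod 11)
  r_1 = 98 (mod 121)
Final: r = 98 with f(r) ≡ 0 mod 11^2.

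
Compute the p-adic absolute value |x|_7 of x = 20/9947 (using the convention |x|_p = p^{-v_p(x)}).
|20/9947|_7 = 343

Step 1 — compute v_7(x) by factoring powers of 7 out of the numerator and denominator: v_7(20/9947) = -3. Step 2 — apply |x|_p = p^{-v_p(x)} = 7^{3} = 343.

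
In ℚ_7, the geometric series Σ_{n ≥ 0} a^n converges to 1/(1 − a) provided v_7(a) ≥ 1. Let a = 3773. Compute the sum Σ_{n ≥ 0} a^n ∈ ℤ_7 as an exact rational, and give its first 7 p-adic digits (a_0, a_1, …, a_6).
Σ a^n = 1/(1 − a) = -1/3772;  first 7 digits = (1, 0, 0, 4, 1, 0, 2)

v_7(a) = 3 ≥ 1, so the series converges in ℤ_7 to 1/(1 − a) = 1/(1 − 3773) = -1/3772. Expand this rational in ℤ_7: compute digits iteratively via d_i = x_i mod 7, x_{i+1} = (x_i − d_i)/7. The first 7 digits are (1, 0, 0, 4, 1, 0, 2).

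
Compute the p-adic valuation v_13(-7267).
v_13(-7267) = 2

v_13(n) is the largest exponent k such that 13^k divides n. Factor out: -7267 = -13^2 · 43. (Sign doesn't affect v_p.) So v_13(-7267) = 2.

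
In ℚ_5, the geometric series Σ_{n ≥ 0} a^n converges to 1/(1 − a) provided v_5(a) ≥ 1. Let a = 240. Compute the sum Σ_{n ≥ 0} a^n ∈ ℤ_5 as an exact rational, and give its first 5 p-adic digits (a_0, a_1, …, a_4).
Σ a^n = 1/(1 − a) = -1/239;  first 5 digits = (1, 3, 3, 4, 1)

v_5(a) = 1 ≥ 1, so the series converges in ℤ_5 to 1/(1 − a) = 1/(1 − 240) = -1/239. Expand this rational in ℤ_5: compute digits iteratively via d_i = x_i mod 5, x_{i+1} = (x_i − d_i)/5. The first 5 digits are (1, 3, 3, 4, 1).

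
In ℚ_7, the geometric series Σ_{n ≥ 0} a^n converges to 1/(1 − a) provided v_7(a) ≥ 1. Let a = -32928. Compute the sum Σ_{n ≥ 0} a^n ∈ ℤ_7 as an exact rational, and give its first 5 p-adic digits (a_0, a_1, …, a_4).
Σ a^n = 1/(1 − a) = 1/32929;  first 5 digits = (1, 0, 0, 2, 0)

v_7(a) = 3 ≥ 1, so the series converges in ℤ_7 to 1/(1 − a) = 1/(1 − (-32928)) = 1/32929. Expand this rational in ℤ_7: compute digits iteratively via d_i = x_i mod 7, x_{i+1} = (x_i − d_i)/7. The first 5 digits are (1, 0, 0, 2, 0).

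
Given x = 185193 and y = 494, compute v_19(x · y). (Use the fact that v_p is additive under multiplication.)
v_19(91485342) = 4

v_p(x) = 3 (factor: 185193 = 19^3 · 27); v_p(y) = 1 (factor: 494 = 19^1 · 26). Additivity: v_p(xy) = v_p(x) + v_p(y) = 3 + 1 = 4. (Direct check: xy = 91485342 = 19^4 · (702).)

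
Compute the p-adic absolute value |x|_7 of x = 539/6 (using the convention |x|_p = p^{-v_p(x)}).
|539/6|_7 = 1/49

Step 1 — compute v_7(x) by factoring powers of 7 out of the numerator and denominator: v_7(539/6) = 2. Step 2 — apply |x|_p = p^{-v_p(x)} = 7^{-2} = 1/49.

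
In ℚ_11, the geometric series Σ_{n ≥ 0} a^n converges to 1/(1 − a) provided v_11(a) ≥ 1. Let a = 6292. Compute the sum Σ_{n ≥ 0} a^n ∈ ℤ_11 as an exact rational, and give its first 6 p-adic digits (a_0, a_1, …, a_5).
Σ a^n = 1/(1 − a) = -1/6291;  first 6 digits = (1, 0, 8, 4, 9, 3)

v_11(a) = 2 ≥ 1, so the series converges in ℤ_11 to 1/(1 − a) = 1/(1 − 6292) = -1/6291. Expand this rational in ℤ_11: compute digits iteratively via d_i = x_i mod 11, x_{i+1} = (x_i − d_i)/11. The first 6 digits are (1, 0, 8, 4, 9, 3).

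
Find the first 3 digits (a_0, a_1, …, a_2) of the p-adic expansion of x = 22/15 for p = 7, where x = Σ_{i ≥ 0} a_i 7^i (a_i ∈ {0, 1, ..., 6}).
(a_0, …, a_2) = (1, 1, 5)

v_7(22/15) = 0 (numerator and denominator both coprime to 7), so x ∈ ℤ_7^×. Compute digits iteratively via a_i = x_i mod 7, x_{i+1} = (x_i − a_i)/7, with x_0 = x:
  x_0 = 22/15;  a_0 = 1;  x_1 = (x_0 − 1)/7 = 1/15
  x_1 = 1/15;  a_1 = 1;  x_2 = (x_1 − 1)/7 = -2/15
  x_2 = -2/15;  a_2 = 5;  x_3 = (x_2 − 5)/7 = -11/15
Digits: (1, 1, 5).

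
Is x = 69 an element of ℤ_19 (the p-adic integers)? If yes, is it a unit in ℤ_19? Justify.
x ∈ ℤ_19^× (unit); v_19(x) = 0

ℤ_19 = {x ∈ ℚ_19 : v_19(x) ≥ 0} and ℤ_19^× = {x ∈ ℤ_19 : v_19(x) = 0}. Here v_19(69) = v_19(num) − v_19(den) = 0; compare against these criteria.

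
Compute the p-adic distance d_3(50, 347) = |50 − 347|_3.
d_3(50, 347) = 1/27

Step 1 — x − y = 50 − 347 = -297. Step 2 — v_3(-297) = 3 (factor: -297 = −(3^3 · 11); the sign does not affect v_p). Step 3 — |x − y|_3 = 3^{-3} = 1/27.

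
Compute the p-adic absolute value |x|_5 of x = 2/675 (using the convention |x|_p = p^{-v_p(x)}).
|2/675|_5 = 25

Step 1 — compute v_5(x) by factoring powers of 5 out of the numerator and denominator: v_5(2/675) = -2. Step 2 — apply |x|_p = p^{-v_p(x)} = 5^{2} = 25.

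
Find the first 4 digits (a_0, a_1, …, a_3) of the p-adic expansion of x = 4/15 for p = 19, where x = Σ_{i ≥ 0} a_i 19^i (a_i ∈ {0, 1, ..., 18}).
(a_0, …, a_3) = (18, 13, 17, 13)

v_19(4/15) = 0 (numerator and denominator both coprime to 19), so x ∈ ℤ_19^×. Compute digits iteratively via a_i = x_i mod 19, x_{i+1} = (x_i − a_i)/19, with x_0 = x:
  x_0 = 4/15;  a_0 = 18;  x_1 = (x_0 − 18)/19 = -14/15
  x_1 = -14/15;  a_1 = 13;  x_2 = (x_1 − 13)/19 = -11/15
  x_2 = -11/15;  a_2 = 17;  x_3 = (x_2 − 17)/19 = -14/15
  x_3 = -14/15;  a_3 = 13;  x_4 = (x_3 − 13)/19 = -11/15
Digits: (18, 13, 17, 13).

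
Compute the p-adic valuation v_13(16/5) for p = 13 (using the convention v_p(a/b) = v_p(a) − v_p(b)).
v_13(16/5) = 0

Factor powers of 13 from the numerator and denominator of the reduced fraction: 16 = 13^0 · 16 and 5 = 13^0 · 5. Apply v_p(a/b) = v_p(a) − v_p(b): v_13(16/5) = 0 − 0 = 0.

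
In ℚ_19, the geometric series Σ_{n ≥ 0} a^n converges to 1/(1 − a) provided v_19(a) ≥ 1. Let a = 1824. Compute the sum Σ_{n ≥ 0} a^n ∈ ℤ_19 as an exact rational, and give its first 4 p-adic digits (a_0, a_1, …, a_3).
Σ a^n = 1/(1 − a) = -1/1823;  first 4 digits = (1, 1, 6, 11)

v_19(a) = 1 ≥ 1, so the series converges in ℤ_19 to 1/(1 − a) = 1/(1 − 1824) = -1/1823. Expand this rational in ℤ_19: compute digits iteratively via d_i = x_i mod 19, x_{i+1} = (x_i − d_i)/19. The first 4 digits are (1, 1, 6, 11).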